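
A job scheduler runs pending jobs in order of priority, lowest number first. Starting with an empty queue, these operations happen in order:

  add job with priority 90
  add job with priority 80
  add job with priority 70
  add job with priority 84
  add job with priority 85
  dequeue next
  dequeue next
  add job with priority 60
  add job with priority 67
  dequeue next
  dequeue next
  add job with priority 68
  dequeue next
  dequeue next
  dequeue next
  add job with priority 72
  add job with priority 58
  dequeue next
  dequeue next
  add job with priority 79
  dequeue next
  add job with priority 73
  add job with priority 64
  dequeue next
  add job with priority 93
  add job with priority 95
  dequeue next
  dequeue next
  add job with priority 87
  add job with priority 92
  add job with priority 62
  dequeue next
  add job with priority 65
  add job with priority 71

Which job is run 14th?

insert 90 → {90}
insert 80 → {80, 90}
insert 70 → {70, 80, 90}
insert 84 → {70, 80, 84, 90}
insert 85 → {70, 80, 84, 85, 90}
dequeue next → 70; now {80, 84, 85, 90}
dequeue next → 80; now {84, 85, 90}
insert 60 → {60, 84, 85, 90}
insert 67 → {60, 67, 84, 85, 90}
dequeue next → 60; now {67, 84, 85, 90}
dequeue next → 67; now {84, 85, 90}
insert 68 → {68, 84, 85, 90}
dequeue next → 68; now {84, 85, 90}
dequeue next → 84; now {85, 90}
dequeue next → 85; now {90}
insert 72 → {72, 90}
insert 58 → {58, 72, 90}
dequeue next → 58; now {72, 90}
dequeue next → 72; now {90}
insert 79 → {79, 90}
dequeue next → 79; now {90}
insert 73 → {73, 90}
insert 64 → {64, 73, 90}
dequeue next → 64; now {73, 90}
insert 93 → {73, 90, 93}
insert 95 → {73, 90, 93, 95}
dequeue next → 73; now {90, 93, 95}
dequeue next → 90; now {93, 95}
insert 87 → {87, 93, 95}
insert 92 → {87, 92, 93, 95}
insert 62 → {62, 87, 92, 93, 95}
dequeue next → 62; now {87, 92, 93, 95}
insert 65 → {65, 87, 92, 93, 95}
insert 71 → {65, 71, 87, 92, 93, 95}

62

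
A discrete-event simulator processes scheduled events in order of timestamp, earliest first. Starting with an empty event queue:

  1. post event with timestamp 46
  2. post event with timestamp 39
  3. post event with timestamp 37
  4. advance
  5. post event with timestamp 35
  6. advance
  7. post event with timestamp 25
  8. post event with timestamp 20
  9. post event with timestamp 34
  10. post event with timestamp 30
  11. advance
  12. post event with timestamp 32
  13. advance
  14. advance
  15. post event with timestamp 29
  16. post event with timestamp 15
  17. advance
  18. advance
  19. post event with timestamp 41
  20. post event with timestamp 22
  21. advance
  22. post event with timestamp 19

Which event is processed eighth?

22

insert 46 → {46}
insert 39 → {39, 46}
insert 37 → {37, 39, 46}
advance → 37; now {39, 46}
insert 35 → {35, 39, 46}
advance → 35; now {39, 46}
insert 25 → {25, 39, 46}
insert 20 → {20, 25, 39, 46}
insert 34 → {20, 25, 34, 39, 46}
insert 30 → {20, 25, 30, 34, 39, 46}
advance → 20; now {25, 30, 34, 39, 46}
insert 32 → {25, 30, 32, 34, 39, 46}
advance → 25; now {30, 32, 34, 39, 46}
advance → 30; now {32, 34, 39, 46}
insert 29 → {29, 32, 34, 39, 46}
insert 15 → {15, 29, 32, 34, 39, 46}
advance → 15; now {29, 32, 34, 39, 46}
advance → 29; now {32, 34, 39, 46}
insert 41 → {32, 34, 39, 41, 46}
insert 22 → {22, 32, 34, 39, 41, 46}
advance → 22; now {32, 34, 39, 41, 46}
insert 19 → {19, 32, 34, 39, 41, 46}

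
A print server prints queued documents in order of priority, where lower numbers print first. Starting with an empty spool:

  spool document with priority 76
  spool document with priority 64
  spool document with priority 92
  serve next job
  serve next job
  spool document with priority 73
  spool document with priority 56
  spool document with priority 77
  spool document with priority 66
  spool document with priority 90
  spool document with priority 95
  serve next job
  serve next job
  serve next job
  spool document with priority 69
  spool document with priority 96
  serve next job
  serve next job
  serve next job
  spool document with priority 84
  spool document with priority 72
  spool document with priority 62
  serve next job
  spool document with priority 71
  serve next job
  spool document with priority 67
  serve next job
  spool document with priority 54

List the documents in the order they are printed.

[64, 76, 56, 66, 73, 69, 77, 90, 62, 71, 67]

insert 76 → {76}
insert 64 → {64, 76}
insert 92 → {64, 76, 92}
serve next job → 64; now {76, 92}
serve next job → 76; now {92}
insert 73 → {73, 92}
insert 56 → {56, 73, 92}
insert 77 → {56, 73, 77, 92}
insert 66 → {56, 66, 73, 77, 92}
insert 90 → {56, 66, 73, 77, 90, 92}
insert 95 → {56, 66, 73, 77, 90, 92, 95}
serve next job → 56; now {66, 73, 77, 90, 92, 95}
serve next job → 66; now {73, 77, 90, 92, 95}
serve next job → 73; now {77, 90, 92, 95}
insert 69 → {69, 77, 90, 92, 95}
insert 96 → {69, 77, 90, 92, 95, 96}
serve next job → 69; now {77, 90, 92, 95, 96}
serve next job → 77; now {90, 92, 95, 96}
serve next job → 90; now {92, 95, 96}
insert 84 → {84, 92, 95, 96}
insert 72 → {72, 84, 92, 95, 96}
insert 62 → {62, 72, 84, 92, 95, 96}
serve next job → 62; now {72, 84, 92, 95, 96}
insert 71 → {71, 72, 84, 92, 95, 96}
serve next job → 71; now {72, 84, 92, 95, 96}
insert 67 → {67, 72, 84, 92, 95, 96}
serve next job → 67; now {72, 84, 92, 95, 96}
insert 54 → {54, 72, 84, 92, 95, 96}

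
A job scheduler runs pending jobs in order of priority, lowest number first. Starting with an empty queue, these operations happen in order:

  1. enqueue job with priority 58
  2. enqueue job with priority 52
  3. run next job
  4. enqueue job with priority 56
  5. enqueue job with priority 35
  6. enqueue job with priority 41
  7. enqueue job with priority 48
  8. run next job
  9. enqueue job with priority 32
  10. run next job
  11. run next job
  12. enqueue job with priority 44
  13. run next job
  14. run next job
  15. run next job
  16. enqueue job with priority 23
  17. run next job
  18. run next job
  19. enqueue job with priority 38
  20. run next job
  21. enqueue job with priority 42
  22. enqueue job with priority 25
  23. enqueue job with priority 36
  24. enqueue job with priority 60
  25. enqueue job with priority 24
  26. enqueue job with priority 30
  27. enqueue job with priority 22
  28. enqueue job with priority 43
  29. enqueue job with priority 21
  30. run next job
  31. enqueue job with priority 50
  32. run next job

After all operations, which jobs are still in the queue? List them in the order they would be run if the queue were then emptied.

24 → 25 → 30 → 36 → 42 → 43 → 50 → 60

insert 58 → {58}
insert 52 → {52, 58}
run next job → 52; now {58}
insert 56 → {56, 58}
insert 35 → {35, 56, 58}
insert 41 → {35, 41, 56, 58}
insert 48 → {35, 41, 48, 56, 58}
run next job → 35; now {41, 48, 56, 58}
insert 32 → {32, 41, 48, 56, 58}
run next job → 32; now {41, 48, 56, 58}
run next job → 41; now {48, 56, 58}
insert 44 → {44, 48, 56, 58}
run next job → 44; now {48, 56, 58}
run next job → 48; now {56, 58}
run next job → 56; now {58}
insert 23 → {23, 58}
run next job → 23; now {58}
run next job → 58; now {}
insert 38 → {38}
run next job → 38; now {}
insert 42 → {42}
insert 25 → {25, 42}
insert 36 → {25, 36, 42}
insert 60 → {25, 36, 42, 60}
insert 24 → {24, 25, 36, 42, 60}
insert 30 → {24, 25, 30, 36, 42, 60}
insert 22 → {22, 24, 25, 30, 36, 42, 60}
insert 43 → {22, 24, 25, 30, 36, 42, 43, 60}
insert 21 → {21, 22, 24, 25, 30, 36, 42, 43, 60}
run next job → 21; now {22, 24, 25, 30, 36, 42, 43, 60}
insert 50 → {22, 24, 25, 30, 36, 42, 43, 50, 60}
run next job → 22; now {24, 25, 30, 36, 42, 43, 50, 60}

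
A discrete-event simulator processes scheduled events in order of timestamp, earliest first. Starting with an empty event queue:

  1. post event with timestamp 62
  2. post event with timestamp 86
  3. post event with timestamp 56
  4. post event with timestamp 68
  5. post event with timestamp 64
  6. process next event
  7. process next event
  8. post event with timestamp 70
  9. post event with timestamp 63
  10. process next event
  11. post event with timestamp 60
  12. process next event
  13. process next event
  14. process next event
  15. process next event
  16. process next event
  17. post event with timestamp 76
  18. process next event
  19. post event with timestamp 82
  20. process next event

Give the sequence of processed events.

insert 62 → {62}
insert 86 → {62, 86}
insert 56 → {56, 62, 86}
insert 68 → {56, 62, 68, 86}
insert 64 → {56, 62, 64, 68, 86}
process next event → 56; now {62, 64, 68, 86}
process next event → 62; now {64, 68, 86}
insert 70 → {64, 68, 70, 86}
insert 63 → {63, 64, 68, 70, 86}
process next event → 63; now {64, 68, 70, 86}
insert 60 → {60, 64, 68, 70, 86}
process next event → 60; now {64, 68, 70, 86}
process next event → 64; now {68, 70, 86}
process next event → 68; now {70, 86}
process next event → 70; now {86}
process next event → 86; now {}
insert 76 → {76}
process next event → 76; now {}
insert 82 → {82}
process next event → 82; now {}

[56, 62, 63, 60, 64, 68, 70, 86, 76, 82]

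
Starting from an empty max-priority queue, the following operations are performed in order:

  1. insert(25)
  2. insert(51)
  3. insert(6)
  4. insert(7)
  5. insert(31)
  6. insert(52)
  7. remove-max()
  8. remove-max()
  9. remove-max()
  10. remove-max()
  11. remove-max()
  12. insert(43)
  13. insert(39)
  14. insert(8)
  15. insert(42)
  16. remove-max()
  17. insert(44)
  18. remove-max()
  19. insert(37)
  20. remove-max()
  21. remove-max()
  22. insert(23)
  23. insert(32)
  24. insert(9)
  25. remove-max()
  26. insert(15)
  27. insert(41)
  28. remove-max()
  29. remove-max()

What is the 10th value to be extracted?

insert 25 → {25}
insert 51 → {51, 25}
insert 6 → {51, 25, 6}
insert 7 → {51, 25, 7, 6}
insert 31 → {51, 31, 25, 7, 6}
insert 52 → {52, 51, 31, 25, 7, 6}
remove-max → 52; now {51, 31, 25, 7, 6}
remove-max → 51; now {31, 25, 7, 6}
remove-max → 31; now {25, 7, 6}
remove-max → 25; now {7, 6}
remove-max → 7; now {6}
insert 43 → {43, 6}
insert 39 → {43, 39, 6}
insert 8 → {43, 39, 8, 6}
insert 42 → {43, 42, 39, 8, 6}
remove-max → 43; now {42, 39, 8, 6}
insert 44 → {44, 42, 39, 8, 6}
remove-max → 44; now {42, 39, 8, 6}
insert 37 → {42, 39, 37, 8, 6}
remove-max → 42; now {39, 37, 8, 6}
remove-max → 39; now {37, 8, 6}
insert 23 → {37, 23, 8, 6}
insert 32 → {37, 32, 23, 8, 6}
insert 9 → {37, 32, 23, 9, 8, 6}
remove-max → 37; now {32, 23, 9, 8, 6}
insert 15 → {32, 23, 15, 9, 8, 6}
insert 41 → {41, 32, 23, 15, 9, 8, 6}
remove-max → 41; now {32, 23, 15, 9, 8, 6}
remove-max → 32; now {23, 15, 9, 8, 6}

37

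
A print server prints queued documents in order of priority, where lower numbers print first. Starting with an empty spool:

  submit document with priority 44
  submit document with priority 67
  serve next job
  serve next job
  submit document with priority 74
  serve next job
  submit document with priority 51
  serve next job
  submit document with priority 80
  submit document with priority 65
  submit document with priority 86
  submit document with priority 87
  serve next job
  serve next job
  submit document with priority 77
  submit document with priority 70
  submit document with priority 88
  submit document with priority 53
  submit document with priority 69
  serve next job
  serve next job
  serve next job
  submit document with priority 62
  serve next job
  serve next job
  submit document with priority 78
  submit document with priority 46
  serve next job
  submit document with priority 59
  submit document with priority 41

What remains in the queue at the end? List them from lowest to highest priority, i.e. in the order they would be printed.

insert 44 → {44}
insert 67 → {44, 67}
serve next job → 44; now {67}
serve next job → 67; now {}
insert 74 → {74}
serve next job → 74; now {}
insert 51 → {51}
serve next job → 51; now {}
insert 80 → {80}
insert 65 → {65, 80}
insert 86 → {65, 80, 86}
insert 87 → {65, 80, 86, 87}
serve next job → 65; now {80, 86, 87}
serve next job → 80; now {86, 87}
insert 77 → {77, 86, 87}
insert 70 → {70, 77, 86, 87}
insert 88 → {70, 77, 86, 87, 88}
insert 53 → {53, 70, 77, 86, 87, 88}
insert 69 → {53, 69, 70, 77, 86, 87, 88}
serve next job → 53; now {69, 70, 77, 86, 87, 88}
serve next job → 69; now {70, 77, 86, 87, 88}
serve next job → 70; now {77, 86, 87, 88}
insert 62 → {62, 77, 86, 87, 88}
serve next job → 62; now {77, 86, 87, 88}
serve next job → 77; now {86, 87, 88}
insert 78 → {78, 86, 87, 88}
insert 46 → {46, 78, 86, 87, 88}
serve next job → 46; now {78, 86, 87, 88}
insert 59 → {59, 78, 86, 87, 88}
insert 41 → {41, 59, 78, 86, 87, 88}

41 → 59 → 78 → 86 → 87 → 88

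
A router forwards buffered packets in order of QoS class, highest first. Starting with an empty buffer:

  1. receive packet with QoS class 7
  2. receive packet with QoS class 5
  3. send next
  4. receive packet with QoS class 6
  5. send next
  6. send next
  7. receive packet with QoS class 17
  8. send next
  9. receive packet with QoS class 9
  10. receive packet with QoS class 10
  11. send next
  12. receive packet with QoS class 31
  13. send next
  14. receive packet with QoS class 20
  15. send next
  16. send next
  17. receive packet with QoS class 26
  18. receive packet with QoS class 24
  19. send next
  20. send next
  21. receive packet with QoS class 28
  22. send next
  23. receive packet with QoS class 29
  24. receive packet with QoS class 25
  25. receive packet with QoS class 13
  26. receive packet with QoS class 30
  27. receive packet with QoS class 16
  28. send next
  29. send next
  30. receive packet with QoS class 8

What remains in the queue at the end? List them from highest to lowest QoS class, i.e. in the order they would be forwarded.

insert 7 → {7}
insert 5 → {7, 5}
send next → 7; now {5}
insert 6 → {6, 5}
send next → 6; now {5}
send next → 5; now {}
insert 17 → {17}
send next → 17; now {}
insert 9 → {9}
insert 10 → {10, 9}
send next → 10; now {9}
insert 31 → {31, 9}
send next → 31; now {9}
insert 20 → {20, 9}
send next → 20; now {9}
send next → 9; now {}
insert 26 → {26}
insert 24 → {26, 24}
send next → 26; now {24}
send next → 24; now {}
insert 28 → {28}
send next → 28; now {}
insert 29 → {29}
insert 25 → {29, 25}
insert 13 → {29, 25, 13}
insert 30 → {30, 29, 25, 13}
insert 16 → {30, 29, 25, 16, 13}
send next → 30; now {29, 25, 16, 13}
send next → 29; now {25, 16, 13}
insert 8 → {25, 16, 13, 8}

25 → 16 → 13 → 8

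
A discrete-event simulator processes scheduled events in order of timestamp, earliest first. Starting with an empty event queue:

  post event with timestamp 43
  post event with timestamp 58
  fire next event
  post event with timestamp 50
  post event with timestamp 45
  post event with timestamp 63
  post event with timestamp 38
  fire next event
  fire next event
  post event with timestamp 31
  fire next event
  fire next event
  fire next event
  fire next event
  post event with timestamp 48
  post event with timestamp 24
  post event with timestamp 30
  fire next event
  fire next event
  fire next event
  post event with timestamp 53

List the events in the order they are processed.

43, 38, 45, 31, 50, 58, 63, 24, 30, 48

insert 43 → {43}
insert 58 → {43, 58}
fire next event → 43; now {58}
insert 50 → {50, 58}
insert 45 → {45, 50, 58}
insert 63 → {45, 50, 58, 63}
insert 38 → {38, 45, 50, 58, 63}
fire next event → 38; now {45, 50, 58, 63}
fire next event → 45; now {50, 58, 63}
insert 31 → {31, 50, 58, 63}
fire next event → 31; now {50, 58, 63}
fire next event → 50; now {58, 63}
fire next event → 58; now {63}
fire next event → 63; now {}
insert 48 → {48}
insert 24 → {24, 48}
insert 30 → {24, 30, 48}
fire next event → 24; now {30, 48}
fire next event → 30; now {48}
fire next event → 48; now {}
insert 53 → {53}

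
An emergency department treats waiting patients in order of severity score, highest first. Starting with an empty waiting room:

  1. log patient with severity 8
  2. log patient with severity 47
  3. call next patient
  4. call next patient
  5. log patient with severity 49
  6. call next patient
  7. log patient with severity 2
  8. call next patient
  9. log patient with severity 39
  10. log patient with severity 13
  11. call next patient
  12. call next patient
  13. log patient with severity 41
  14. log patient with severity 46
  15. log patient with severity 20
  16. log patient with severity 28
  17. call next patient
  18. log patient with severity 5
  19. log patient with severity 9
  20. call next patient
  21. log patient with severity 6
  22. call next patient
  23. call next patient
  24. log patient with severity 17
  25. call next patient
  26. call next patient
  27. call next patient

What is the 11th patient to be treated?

insert 8 → {8}
insert 47 → {47, 8}
call next patient → 47; now {8}
call next patient → 8; now {}
insert 49 → {49}
call next patient → 49; now {}
insert 2 → {2}
call next patient → 2; now {}
insert 39 → {39}
insert 13 → {39, 13}
call next patient → 39; now {13}
call next patient → 13; now {}
insert 41 → {41}
insert 46 → {46, 41}
insert 20 → {46, 41, 20}
insert 28 → {46, 41, 28, 20}
call next patient → 46; now {41, 28, 20}
insert 5 → {41, 28, 20, 5}
insert 9 → {41, 28, 20, 9, 5}
call next patient → 41; now {28, 20, 9, 5}
insert 6 → {28, 20, 9, 6, 5}
call next patient → 28; now {20, 9, 6, 5}
call next patient → 20; now {9, 6, 5}
insert 17 → {17, 9, 6, 5}
call next patient → 17; now {9, 6, 5}
call next patient → 9; now {6, 5}
call next patient → 6; now {5}

17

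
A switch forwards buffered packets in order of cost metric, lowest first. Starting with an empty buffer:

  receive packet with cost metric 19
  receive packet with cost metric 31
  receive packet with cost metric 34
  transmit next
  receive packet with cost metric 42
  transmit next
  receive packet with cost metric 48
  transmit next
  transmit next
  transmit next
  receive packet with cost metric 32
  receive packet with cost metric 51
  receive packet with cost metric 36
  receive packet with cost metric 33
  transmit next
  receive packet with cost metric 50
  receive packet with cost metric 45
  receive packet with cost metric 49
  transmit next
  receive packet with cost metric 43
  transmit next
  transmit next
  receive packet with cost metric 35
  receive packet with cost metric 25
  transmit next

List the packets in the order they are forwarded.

insert 19 → {19}
insert 31 → {19, 31}
insert 34 → {19, 31, 34}
transmit next → 19; now {31, 34}
insert 42 → {31, 34, 42}
transmit next → 31; now {34, 42}
insert 48 → {34, 42, 48}
transmit next → 34; now {42, 48}
transmit next → 42; now {48}
transmit next → 48; now {}
insert 32 → {32}
insert 51 → {32, 51}
insert 36 → {32, 36, 51}
insert 33 → {32, 33, 36, 51}
transmit next → 32; now {33, 36, 51}
insert 50 → {33, 36, 50, 51}
insert 45 → {33, 36, 45, 50, 51}
insert 49 → {33, 36, 45, 49, 50, 51}
transmit next → 33; now {36, 45, 49, 50, 51}
insert 43 → {36, 43, 45, 49, 50, 51}
transmit next → 36; now {43, 45, 49, 50, 51}
transmit next → 43; now {45, 49, 50, 51}
insert 35 → {35, 45, 49, 50, 51}
insert 25 → {25, 35, 45, 49, 50, 51}
transmit next → 25; now {35, 45, 49, 50, 51}

19 → 31 → 34 → 42 → 48 → 32 → 33 → 36 → 43 → 25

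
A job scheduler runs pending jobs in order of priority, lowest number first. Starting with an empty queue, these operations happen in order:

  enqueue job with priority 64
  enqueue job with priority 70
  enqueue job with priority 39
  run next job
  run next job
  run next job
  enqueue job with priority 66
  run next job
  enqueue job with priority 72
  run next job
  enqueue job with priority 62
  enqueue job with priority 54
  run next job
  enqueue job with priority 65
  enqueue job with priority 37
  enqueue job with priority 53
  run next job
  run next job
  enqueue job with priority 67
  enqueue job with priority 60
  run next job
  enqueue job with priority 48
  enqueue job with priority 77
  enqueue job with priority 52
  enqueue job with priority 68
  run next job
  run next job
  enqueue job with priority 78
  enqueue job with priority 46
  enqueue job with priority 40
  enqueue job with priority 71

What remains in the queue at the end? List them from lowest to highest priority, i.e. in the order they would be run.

40, 46, 62, 65, 67, 68, 71, 77, 78

insert 64 → {64}
insert 70 → {64, 70}
insert 39 → {39, 64, 70}
run next job → 39; now {64, 70}
run next job → 64; now {70}
run next job → 70; now {}
insert 66 → {66}
run next job → 66; now {}
insert 72 → {72}
run next job → 72; now {}
insert 62 → {62}
insert 54 → {54, 62}
run next job → 54; now {62}
insert 65 → {62, 65}
insert 37 → {37, 62, 65}
insert 53 → {37, 53, 62, 65}
run next job → 37; now {53, 62, 65}
run next job → 53; now {62, 65}
insert 67 → {62, 65, 67}
insert 60 → {60, 62, 65, 67}
run next job → 60; now {62, 65, 67}
insert 48 → {48, 62, 65, 67}
insert 77 → {48, 62, 65, 67, 77}
insert 52 → {48, 52, 62, 65, 67, 77}
insert 68 → {48, 52, 62, 65, 67, 68, 77}
run next job → 48; now {52, 62, 65, 67, 68, 77}
run next job → 52; now {62, 65, 67, 68, 77}
insert 78 → {62, 65, 67, 68, 77, 78}
insert 46 → {46, 62, 65, 67, 68, 77, 78}
insert 40 → {40, 46, 62, 65, 67, 68, 77, 78}
insert 71 → {40, 46, 62, 65, 67, 68, 71, 77, 78}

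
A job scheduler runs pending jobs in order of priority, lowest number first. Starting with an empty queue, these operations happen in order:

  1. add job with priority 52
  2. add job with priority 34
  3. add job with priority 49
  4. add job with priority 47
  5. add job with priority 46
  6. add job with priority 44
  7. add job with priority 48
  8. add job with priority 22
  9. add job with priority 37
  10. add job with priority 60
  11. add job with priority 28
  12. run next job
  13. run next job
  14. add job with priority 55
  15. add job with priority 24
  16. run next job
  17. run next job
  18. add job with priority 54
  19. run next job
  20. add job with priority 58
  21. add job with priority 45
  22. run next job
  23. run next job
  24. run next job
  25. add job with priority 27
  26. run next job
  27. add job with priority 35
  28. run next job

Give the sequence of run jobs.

[22, 28, 24, 34, 37, 44, 45, 46, 27, 35]

insert 52 → {52}
insert 34 → {34, 52}
insert 49 → {34, 49, 52}
insert 47 → {34, 47, 49, 52}
insert 46 → {34, 46, 47, 49, 52}
insert 44 → {34, 44, 46, 47, 49, 52}
insert 48 → {34, 44, 46, 47, 48, 49, 52}
insert 22 → {22, 34, 44, 46, 47, 48, 49, 52}
insert 37 → {22, 34, 37, 44, 46, 47, 48, 49, 52}
insert 60 → {22, 34, 37, 44, 46, 47, 48, 49, 52, 60}
insert 28 → {22, 28, 34, 37, 44, 46, 47, 48, 49, 52, 60}
run next job → 22; now {28, 34, 37, 44, 46, 47, 48, 49, 52, 60}
run next job → 28; now {34, 37, 44, 46, 47, 48, 49, 52, 60}
insert 55 → {34, 37, 44, 46, 47, 48, 49, 52, 55, 60}
insert 24 → {24, 34, 37, 44, 46, 47, 48, 49, 52, 55, 60}
run next job → 24; now {34, 37, 44, 46, 47, 48, 49, 52, 55, 60}
run next job → 34; now {37, 44, 46, 47, 48, 49, 52, 55, 60}
insert 54 → {37, 44, 46, 47, 48, 49, 52, 54, 55, 60}
run next job → 37; now {44, 46, 47, 48, 49, 52, 54, 55, 60}
insert 58 → {44, 46, 47, 48, 49, 52, 54, 55, 58, 60}
insert 45 → {44, 45, 46, 47, 48, 49, 52, 54, 55, 58, 60}
run next job → 44; now {45, 46, 47, 48, 49, 52, 54, 55, 58, 60}
run next job → 45; now {46, 47, 48, 49, 52, 54, 55, 58, 60}
run next job → 46; now {47, 48, 49, 52, 54, 55, 58, 60}
insert 27 → {27, 47, 48, 49, 52, 54, 55, 58, 60}
run next job → 27; now {47, 48, 49, 52, 54, 55, 58, 60}
insert 35 → {35, 47, 48, 49, 52, 54, 55, 58, 60}
run next job → 35; now {47, 48, 49, 52, 54, 55, 58, 60}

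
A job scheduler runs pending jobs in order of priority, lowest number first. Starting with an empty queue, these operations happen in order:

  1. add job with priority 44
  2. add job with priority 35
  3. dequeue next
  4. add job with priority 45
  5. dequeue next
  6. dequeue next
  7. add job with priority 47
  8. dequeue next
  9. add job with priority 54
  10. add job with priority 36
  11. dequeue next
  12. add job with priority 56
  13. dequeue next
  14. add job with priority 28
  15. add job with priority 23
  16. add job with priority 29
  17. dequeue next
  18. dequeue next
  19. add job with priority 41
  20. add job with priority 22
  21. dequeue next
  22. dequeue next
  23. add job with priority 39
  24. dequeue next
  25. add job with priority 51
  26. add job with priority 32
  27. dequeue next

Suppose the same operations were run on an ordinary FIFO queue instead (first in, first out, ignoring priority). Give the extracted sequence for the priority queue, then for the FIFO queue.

priority queue: 35 → 44 → 45 → 47 → 36 → 54 → 23 → 28 → 22 → 29 → 39 → 32; FIFO queue: 44, 35, 45, 47, 54, 36, 56, 28, 23, 29, 41, 22

insert 44 → {44}
insert 35 → {35, 44}
dequeue next → 35; now {44}
insert 45 → {44, 45}
dequeue next → 44; now {45}
dequeue next → 45; now {}
insert 47 → {47}
dequeue next → 47; now {}
insert 54 → {54}
insert 36 → {36, 54}
dequeue next → 36; now {54}
insert 56 → {54, 56}
dequeue next → 54; now {56}
insert 28 → {28, 56}
insert 23 → {23, 28, 56}
insert 29 → {23, 28, 29, 56}
dequeue next → 23; now {28, 29, 56}
dequeue next → 28; now {29, 56}
insert 41 → {29, 41, 56}
insert 22 → {22, 29, 41, 56}
dequeue next → 22; now {29, 41, 56}
dequeue next → 29; now {41, 56}
insert 39 → {39, 41, 56}
dequeue next → 39; now {41, 56}
insert 51 → {41, 51, 56}
insert 32 → {32, 41, 51, 56}
dequeue next → 32; now {41, 51, 56}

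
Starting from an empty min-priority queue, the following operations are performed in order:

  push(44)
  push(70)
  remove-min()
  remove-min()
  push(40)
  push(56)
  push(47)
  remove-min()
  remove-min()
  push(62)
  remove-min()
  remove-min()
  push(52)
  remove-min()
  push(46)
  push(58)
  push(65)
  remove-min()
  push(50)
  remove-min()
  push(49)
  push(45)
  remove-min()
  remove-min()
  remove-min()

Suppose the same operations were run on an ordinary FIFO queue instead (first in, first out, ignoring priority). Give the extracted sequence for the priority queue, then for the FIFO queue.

priority queue: [44, 70, 40, 47, 56, 62, 52, 46, 50, 45, 49, 58]; FIFO queue: [44, 70, 40, 56, 47, 62, 52, 46, 58, 65, 50, 49]

insert 44 → {44}
insert 70 → {44, 70}
remove-min → 44; now {70}
remove-min → 70; now {}
insert 40 → {40}
insert 56 → {40, 56}
insert 47 → {40, 47, 56}
remove-min → 40; now {47, 56}
remove-min → 47; now {56}
insert 62 → {56, 62}
remove-min → 56; now {62}
remove-min → 62; now {}
insert 52 → {52}
remove-min → 52; now {}
insert 46 → {46}
insert 58 → {46, 58}
insert 65 → {46, 58, 65}
remove-min → 46; now {58, 65}
insert 50 → {50, 58, 65}
remove-min → 50; now {58, 65}
insert 49 → {49, 58, 65}
insert 45 → {45, 49, 58, 65}
remove-min → 45; now {49, 58, 65}
remove-min → 49; now {58, 65}
remove-min → 58; now {65}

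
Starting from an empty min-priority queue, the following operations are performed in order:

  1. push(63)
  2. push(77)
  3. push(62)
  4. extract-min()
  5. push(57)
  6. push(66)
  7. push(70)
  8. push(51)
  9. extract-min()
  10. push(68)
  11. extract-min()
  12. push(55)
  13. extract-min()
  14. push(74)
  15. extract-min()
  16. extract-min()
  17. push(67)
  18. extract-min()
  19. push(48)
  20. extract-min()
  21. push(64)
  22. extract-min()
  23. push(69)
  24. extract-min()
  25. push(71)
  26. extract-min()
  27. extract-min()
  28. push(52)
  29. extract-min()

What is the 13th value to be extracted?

insert 63 → {63}
insert 77 → {63, 77}
insert 62 → {62, 63, 77}
extract-min → 62; now {63, 77}
insert 57 → {57, 63, 77}
insert 66 → {57, 63, 66, 77}
insert 70 → {57, 63, 66, 70, 77}
insert 51 → {51, 57, 63, 66, 70, 77}
extract-min → 51; now {57, 63, 66, 70, 77}
insert 68 → {57, 63, 66, 68, 70, 77}
extract-min → 57; now {63, 66, 68, 70, 77}
insert 55 → {55, 63, 66, 68, 70, 77}
extract-min → 55; now {63, 66, 68, 70, 77}
insert 74 → {63, 66, 68, 70, 74, 77}
extract-min → 63; now {66, 68, 70, 74, 77}
extract-min → 66; now {68, 70, 74, 77}
insert 67 → {67, 68, 70, 74, 77}
extract-min → 67; now {68, 70, 74, 77}
insert 48 → {48, 68, 70, 74, 77}
extract-min → 48; now {68, 70, 74, 77}
insert 64 → {64, 68, 70, 74, 77}
extract-min → 64; now {68, 70, 74, 77}
insert 69 → {68, 69, 70, 74, 77}
extract-min → 68; now {69, 70, 74, 77}
insert 71 → {69, 70, 71, 74, 77}
extract-min → 69; now {70, 71, 74, 77}
extract-min → 70; now {71, 74, 77}
insert 52 → {52, 71, 74, 77}
extract-min → 52; now {71, 74, 77}

52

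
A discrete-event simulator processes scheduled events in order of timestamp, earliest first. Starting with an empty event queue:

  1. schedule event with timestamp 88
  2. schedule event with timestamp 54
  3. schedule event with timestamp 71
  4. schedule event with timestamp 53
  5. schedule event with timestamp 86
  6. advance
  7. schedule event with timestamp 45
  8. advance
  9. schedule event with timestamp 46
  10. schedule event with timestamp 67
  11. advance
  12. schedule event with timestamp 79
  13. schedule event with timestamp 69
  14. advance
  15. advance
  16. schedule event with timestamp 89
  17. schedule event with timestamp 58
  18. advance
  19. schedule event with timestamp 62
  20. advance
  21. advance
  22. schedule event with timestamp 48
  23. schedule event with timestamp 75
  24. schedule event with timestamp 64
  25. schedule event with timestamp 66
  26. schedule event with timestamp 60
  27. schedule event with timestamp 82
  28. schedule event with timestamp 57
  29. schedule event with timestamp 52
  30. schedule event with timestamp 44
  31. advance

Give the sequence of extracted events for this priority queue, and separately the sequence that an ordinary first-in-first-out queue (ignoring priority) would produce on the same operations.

priority queue: 53 → 45 → 46 → 54 → 67 → 58 → 62 → 69 → 44; FIFO queue: 88, 54, 71, 53, 86, 45, 46, 67, 79

insert 88 → {88}
insert 54 → {54, 88}
insert 71 → {54, 71, 88}
insert 53 → {53, 54, 71, 88}
insert 86 → {53, 54, 71, 86, 88}
advance → 53; now {54, 71, 86, 88}
insert 45 → {45, 54, 71, 86, 88}
advance → 45; now {54, 71, 86, 88}
insert 46 → {46, 54, 71, 86, 88}
insert 67 → {46, 54, 67, 71, 86, 88}
advance → 46; now {54, 67, 71, 86, 88}
insert 79 → {54, 67, 71, 79, 86, 88}
insert 69 → {54, 67, 69, 71, 79, 86, 88}
advance → 54; now {67, 69, 71, 79, 86, 88}
advance → 67; now {69, 71, 79, 86, 88}
insert 89 → {69, 71, 79, 86, 88, 89}
insert 58 → {58, 69, 71, 79, 86, 88, 89}
advance → 58; now {69, 71, 79, 86, 88, 89}
insert 62 → {62, 69, 71, 79, 86, 88, 89}
advance → 62; now {69, 71, 79, 86, 88, 89}
advance → 69; now {71, 79, 86, 88, 89}
insert 48 → {48, 71, 79, 86, 88, 89}
insert 75 → {48, 71, 75, 79, 86, 88, 89}
insert 64 → {48, 64, 71, 75, 79, 86, 88, 89}
insert 66 → {48, 64, 66, 71, 75, 79, 86, 88, 89}
insert 60 → {48, 60, 64, 66, 71, 75, 79, 86, 88, 89}
insert 82 → {48, 60, 64, 66, 71, 75, 79, 82, 86, 88, 89}
insert 57 → {48, 57, 60, 64, 66, 71, 75, 79, 82, 86, 88, 89}
insert 52 → {48, 52, 57, 60, 64, 66, 71, 75, 79, 82, 86, 88, 89}
insert 44 → {44, 48, 52, 57, 60, 64, 66, 71, 75, 79, 82, 86, 88, 89}
advance → 44; now {48, 52, 57, 60, 64, 66, 71, 75, 79, 82, 86, 88, 89}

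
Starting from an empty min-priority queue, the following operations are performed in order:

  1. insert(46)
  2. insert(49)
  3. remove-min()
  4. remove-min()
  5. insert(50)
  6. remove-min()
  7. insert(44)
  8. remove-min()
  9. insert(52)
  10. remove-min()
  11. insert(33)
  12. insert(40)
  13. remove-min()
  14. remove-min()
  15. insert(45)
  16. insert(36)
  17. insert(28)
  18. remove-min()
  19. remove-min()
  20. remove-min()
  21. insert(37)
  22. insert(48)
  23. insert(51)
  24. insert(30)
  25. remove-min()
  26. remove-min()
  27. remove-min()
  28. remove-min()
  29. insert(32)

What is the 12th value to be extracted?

37

insert 46 → {46}
insert 49 → {46, 49}
remove-min → 46; now {49}
remove-min → 49; now {}
insert 50 → {50}
remove-min → 50; now {}
insert 44 → {44}
remove-min → 44; now {}
insert 52 → {52}
remove-min → 52; now {}
insert 33 → {33}
insert 40 → {33, 40}
remove-min → 33; now {40}
remove-min → 40; now {}
insert 45 → {45}
insert 36 → {36, 45}
insert 28 → {28, 36, 45}
remove-min → 28; now {36, 45}
remove-min → 36; now {45}
remove-min → 45; now {}
insert 37 → {37}
insert 48 → {37, 48}
insert 51 → {37, 48, 51}
insert 30 → {30, 37, 48, 51}
remove-min → 30; now {37, 48, 51}
remove-min → 37; now {48, 51}
remove-min → 48; now {51}
remove-min → 51; now {}
insert 32 → {32}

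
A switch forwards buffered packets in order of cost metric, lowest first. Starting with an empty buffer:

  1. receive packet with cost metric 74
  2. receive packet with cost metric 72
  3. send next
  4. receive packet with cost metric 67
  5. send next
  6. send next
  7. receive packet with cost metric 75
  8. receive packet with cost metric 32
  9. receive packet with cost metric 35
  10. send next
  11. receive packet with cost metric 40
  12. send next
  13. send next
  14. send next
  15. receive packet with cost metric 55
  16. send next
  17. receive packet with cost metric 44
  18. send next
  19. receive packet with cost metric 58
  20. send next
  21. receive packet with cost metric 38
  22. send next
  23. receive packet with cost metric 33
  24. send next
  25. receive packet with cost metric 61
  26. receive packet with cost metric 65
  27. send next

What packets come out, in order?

72 → 67 → 74 → 32 → 35 → 40 → 75 → 55 → 44 → 58 → 38 → 33 → 61

insert 74 → {74}
insert 72 → {72, 74}
send next → 72; now {74}
insert 67 → {67, 74}
send next → 67; now {74}
send next → 74; now {}
insert 75 → {75}
insert 32 → {32, 75}
insert 35 → {32, 35, 75}
send next → 32; now {35, 75}
insert 40 → {35, 40, 75}
send next → 35; now {40, 75}
send next → 40; now {75}
send next → 75; now {}
insert 55 → {55}
send next → 55; now {}
insert 44 → {44}
send next → 44; now {}
insert 58 → {58}
send next → 58; now {}
insert 38 → {38}
send next → 38; now {}
insert 33 → {33}
send next → 33; now {}
insert 61 → {61}
insert 65 → {61, 65}
send next → 61; now {65}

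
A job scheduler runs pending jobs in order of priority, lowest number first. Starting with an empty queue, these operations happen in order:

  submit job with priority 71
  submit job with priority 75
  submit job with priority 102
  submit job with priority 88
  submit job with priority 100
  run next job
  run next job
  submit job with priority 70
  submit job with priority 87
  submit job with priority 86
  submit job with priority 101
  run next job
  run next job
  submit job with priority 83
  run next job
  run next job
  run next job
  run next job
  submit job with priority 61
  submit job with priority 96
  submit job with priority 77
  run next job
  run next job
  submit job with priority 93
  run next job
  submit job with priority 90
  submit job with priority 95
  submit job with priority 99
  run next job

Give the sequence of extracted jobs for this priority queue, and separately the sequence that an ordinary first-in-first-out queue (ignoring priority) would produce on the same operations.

priority queue: [71, 75, 70, 86, 83, 87, 88, 100, 61, 77, 93, 90]; FIFO queue: [71, 75, 102, 88, 100, 70, 87, 86, 101, 83, 61, 96]

insert 71 → {71}
insert 75 → {71, 75}
insert 102 → {71, 75, 102}
insert 88 → {71, 75, 88, 102}
insert 100 → {71, 75, 88, 100, 102}
run next job → 71; now {75, 88, 100, 102}
run next job → 75; now {88, 100, 102}
insert 70 → {70, 88, 100, 102}
insert 87 → {70, 87, 88, 100, 102}
insert 86 → {70, 86, 87, 88, 100, 102}
insert 101 → {70, 86, 87, 88, 100, 101, 102}
run next job → 70; now {86, 87, 88, 100, 101, 102}
run next job → 86; now {87, 88, 100, 101, 102}
insert 83 → {83, 87, 88, 100, 101, 102}
run next job → 83; now {87, 88, 100, 101, 102}
run next job → 87; now {88, 100, 101, 102}
run next job → 88; now {100, 101, 102}
run next job → 100; now {101, 102}
insert 61 → {61, 101, 102}
insert 96 → {61, 96, 101, 102}
insert 77 → {61, 77, 96, 101, 102}
run next job → 61; now {77, 96, 101, 102}
run next job → 77; now {96, 101, 102}
insert 93 → {93, 96, 101, 102}
run next job → 93; now {96, 101, 102}
insert 90 → {90, 96, 101, 102}
insert 95 → {90, 95, 96, 101, 102}
insert 99 → {90, 95, 96, 99, 101, 102}
run next job → 90; now {95, 96, 99, 101, 102}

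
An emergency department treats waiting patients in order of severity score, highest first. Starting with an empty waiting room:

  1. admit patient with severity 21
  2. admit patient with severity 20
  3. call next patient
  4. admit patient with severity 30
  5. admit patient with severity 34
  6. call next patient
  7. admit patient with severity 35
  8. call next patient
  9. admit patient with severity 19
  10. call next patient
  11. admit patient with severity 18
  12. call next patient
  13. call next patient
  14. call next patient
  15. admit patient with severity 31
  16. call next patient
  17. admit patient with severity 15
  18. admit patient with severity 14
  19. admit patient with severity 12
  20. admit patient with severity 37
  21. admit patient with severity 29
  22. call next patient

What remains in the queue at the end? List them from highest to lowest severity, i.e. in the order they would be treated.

29 → 15 → 14 → 12

insert 21 → {21}
insert 20 → {21, 20}
call next patient → 21; now {20}
insert 30 → {30, 20}
insert 34 → {34, 30, 20}
call next patient → 34; now {30, 20}
insert 35 → {35, 30, 20}
call next patient → 35; now {30, 20}
insert 19 → {30, 20, 19}
call next patient → 30; now {20, 19}
insert 18 → {20, 19, 18}
call next patient → 20; now {19, 18}
call next patient → 19; now {18}
call next patient → 18; now {}
insert 31 → {31}
call next patient → 31; now {}
insert 15 → {15}
insert 14 → {15, 14}
insert 12 → {15, 14, 12}
insert 37 → {37, 15, 14, 12}
insert 29 → {37, 29, 15, 14, 12}
call next patient → 37; now {29, 15, 14, 12}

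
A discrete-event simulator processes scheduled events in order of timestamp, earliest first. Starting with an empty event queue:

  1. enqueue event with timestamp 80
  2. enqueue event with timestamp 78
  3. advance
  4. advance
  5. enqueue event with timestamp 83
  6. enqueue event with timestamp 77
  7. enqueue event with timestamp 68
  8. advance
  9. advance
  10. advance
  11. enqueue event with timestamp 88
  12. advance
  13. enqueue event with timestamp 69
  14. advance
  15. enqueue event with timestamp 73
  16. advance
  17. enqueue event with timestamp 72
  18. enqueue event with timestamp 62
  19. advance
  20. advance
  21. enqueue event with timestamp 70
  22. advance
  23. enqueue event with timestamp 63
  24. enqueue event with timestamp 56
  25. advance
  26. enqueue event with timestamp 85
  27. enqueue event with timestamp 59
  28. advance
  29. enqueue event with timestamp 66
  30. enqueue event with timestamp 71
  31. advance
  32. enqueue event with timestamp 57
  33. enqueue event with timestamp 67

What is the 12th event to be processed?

56

insert 80 → {80}
insert 78 → {78, 80}
advance → 78; now {80}
advance → 80; now {}
insert 83 → {83}
insert 77 → {77, 83}
insert 68 → {68, 77, 83}
advance → 68; now {77, 83}
advance → 77; now {83}
advance → 83; now {}
insert 88 → {88}
advance → 88; now {}
insert 69 → {69}
advance → 69; now {}
insert 73 → {73}
advance → 73; now {}
insert 72 → {72}
insert 62 → {62, 72}
advance → 62; now {72}
advance → 72; now {}
insert 70 → {70}
advance → 70; now {}
insert 63 → {63}
insert 56 → {56, 63}
advance → 56; now {63}
insert 85 → {63, 85}
insert 59 → {59, 63, 85}
advance → 59; now {63, 85}
insert 66 → {63, 66, 85}
insert 71 → {63, 66, 71, 85}
advance → 63; now {66, 71, 85}
insert 57 → {57, 66, 71, 85}
insert 67 → {57, 66, 67, 71, 85}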